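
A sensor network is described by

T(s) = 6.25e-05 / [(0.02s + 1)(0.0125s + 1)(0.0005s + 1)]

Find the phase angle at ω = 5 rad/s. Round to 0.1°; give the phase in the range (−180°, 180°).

At ω = 5 rad/s:
pole (1 + j5·0.02) = 1 + j0.1 → |·| ≈ 1.005, ∠ ≈ 5.71°
pole (1 + j5·0.0125) = 1 + j0.0625 → |·| ≈ 1.002, ∠ ≈ 3.58°
pole (1 + j5·0.0005) = 1 + j0.0025 → |·| ≈ 1, ∠ ≈ 0.14°
∠T = (0°) − (5.71° + 3.58° + 0.14°) = -9.43°

-9.4°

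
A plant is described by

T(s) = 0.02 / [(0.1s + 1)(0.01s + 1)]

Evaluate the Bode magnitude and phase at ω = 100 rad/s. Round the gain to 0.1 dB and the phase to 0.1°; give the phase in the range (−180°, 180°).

-57.0 dB, -129.3°

At ω = 100 rad/s:
pole (1 + j100·0.1) = 1 + j10 → |·| ≈ 10.05, ∠ ≈ 84.29°
pole (1 + j100·0.01) = 1 + j1 → |·| ≈ 1.4142, ∠ ≈ 45.00°
|T| = 0.02 · 1 / (10.05 · 1.4142) ≈ 0.0014072
Gain = 20 log₁₀(0.0014072) ≈ -57.03 dB
∠T = (0°) − (84.29° + 45.00°) = -129.29°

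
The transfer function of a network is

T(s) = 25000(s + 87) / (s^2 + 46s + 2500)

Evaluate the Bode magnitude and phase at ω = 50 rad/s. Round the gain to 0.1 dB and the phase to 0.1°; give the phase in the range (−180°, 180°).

At s = jω = j50:
zero (s+87): 87 + j50 → |·| = √(87²+50²) = √10069 ≈ 100.34, ∠ = arctan(50/87) ≈ 29.89°
quadratic: (j50)² + 46·j50 + 2500 = 0 + j2300 → |·| ≈ 2300, ∠ ≈ 90.00°
|T| = 25000 · 100.34 / 2300 ≈ 1090.7
Gain = 20 log₁₀(1090.7) ≈ 60.75 dB
∠T = 29.89° − 90.00° = -60.11°

60.8 dB, -60.1°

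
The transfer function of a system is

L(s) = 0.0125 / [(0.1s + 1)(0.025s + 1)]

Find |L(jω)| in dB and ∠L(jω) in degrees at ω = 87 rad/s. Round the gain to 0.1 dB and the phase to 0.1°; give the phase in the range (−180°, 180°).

-64.5 dB, -148.8°

At ω = 87 rad/s:
pole (1 + j87·0.1) = 1 + j8.7 → |·| ≈ 8.7573, ∠ ≈ 83.44°
pole (1 + j87·0.025) = 1 + j2.175 → |·| ≈ 2.3939, ∠ ≈ 65.31°
|L| = 0.0125 · 1 / (8.7573 · 2.3939) ≈ 0.00059626
Gain = 20 log₁₀(0.00059626) ≈ -64.49 dB
∠L = (0°) − (83.44° + 65.31°) = -148.75°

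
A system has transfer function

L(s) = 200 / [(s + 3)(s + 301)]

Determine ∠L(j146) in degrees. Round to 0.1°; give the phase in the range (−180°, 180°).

-114.7°

At s = jω = j146:
pole (s+3): 3 + j146 → |·| = √(3²+146²) = √21325 ≈ 146.03, ∠ = arctan(146/3) ≈ 88.82°
pole (s+301): 301 + j146 → |·| = √(301²+146²) = √111917 ≈ 334.54, ∠ = arctan(146/301) ≈ 25.88°
∠L = 0.00° − 114.70° = -114.70°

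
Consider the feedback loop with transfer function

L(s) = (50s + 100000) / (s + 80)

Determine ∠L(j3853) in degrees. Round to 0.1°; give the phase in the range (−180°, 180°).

Substitute s = j3853:
Numerator: 50(j3853) + 100000 = 100000 + j192650
Denominator: (j3853) + 80 = 80 + j3853
|N| = √(100000² + 192650²) ≈ 2.1706e+05, ∠N ≈ 62.57°
|D| = √(80² + 3853²) ≈ 3853.8, ∠D ≈ 88.81°
∠L = 62.57° − 88.81° = -26.24°

-26.2°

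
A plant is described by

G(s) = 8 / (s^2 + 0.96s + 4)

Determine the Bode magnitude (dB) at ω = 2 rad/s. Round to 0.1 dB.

At s = jω = j2:
quadratic: (j2)² + 0.96·j2 + 4 = 0 + j1.92 → |·| ≈ 1.92, ∠ ≈ 90.00°
|G| = 8 / 1.92 ≈ 4.1667
Gain = 20 log₁₀(4.1667) ≈ 12.40 dB

12.4 dB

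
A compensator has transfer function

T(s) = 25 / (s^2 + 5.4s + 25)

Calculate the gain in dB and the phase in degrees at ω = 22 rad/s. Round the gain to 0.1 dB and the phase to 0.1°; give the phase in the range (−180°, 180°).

-25.6 dB, -165.5°

At s = jω = j22:
quadratic: (j22)² + 5.4·j22 + 25 = -459 + j118.8 → |·| ≈ 474.12, ∠ ≈ 165.49°
|T| = 25 / 474.12 ≈ 0.052729
Gain = 20 log₁₀(0.052729) ≈ -25.56 dB
∠T = 0.00° − 165.49° = -165.49°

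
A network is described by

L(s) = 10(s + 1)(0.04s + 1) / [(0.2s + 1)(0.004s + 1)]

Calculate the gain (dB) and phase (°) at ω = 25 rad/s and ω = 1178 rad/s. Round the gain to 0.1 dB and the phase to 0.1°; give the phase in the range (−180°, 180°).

At ω = 25 rad/s:
zero (1 + j25·1) = 1 + j25 → |·| ≈ 25.02, ∠ ≈ 87.71°
zero (1 + j25·0.04) = 1 + j1 → |·| ≈ 1.4142, ∠ ≈ 45.00°
pole (1 + j25·0.2) = 1 + j5 → |·| ≈ 5.099, ∠ ≈ 78.69°
pole (1 + j25·0.004) = 1 + j0.1 → |·| ≈ 1.005, ∠ ≈ 5.71°
|L| = 10 · 25.02 · 1.4142 / (5.099 · 1.005) ≈ 69.047
Gain = 20 log₁₀(69.047) ≈ 36.78 dB
∠L = (87.71° + 45.00°) − (78.69° + 5.71°) = 48.31°

At ω = 1178 rad/s:
zero (1 + j1178·1) = 1 + j1178 → |·| ≈ 1178, ∠ ≈ 89.95°
zero (1 + j1178·0.04) = 1 + j47.12 → |·| ≈ 47.131, ∠ ≈ 88.78°
pole (1 + j1178·0.2) = 1 + j235.6 → |·| ≈ 235.6, ∠ ≈ 89.76°
pole (1 + j1178·0.004) = 1 + j4.712 → |·| ≈ 4.8169, ∠ ≈ 78.02°
|L| = 10 · 1178 · 47.131 / (235.6 · 4.8169) ≈ 489.23
Gain = 20 log₁₀(489.23) ≈ 53.79 dB
∠L = (89.95° + 88.78°) − (89.76° + 78.02°) = 10.95°

ω = 25: 36.8 dB, 48.3°; ω = 1178: 53.8 dB, 11.0°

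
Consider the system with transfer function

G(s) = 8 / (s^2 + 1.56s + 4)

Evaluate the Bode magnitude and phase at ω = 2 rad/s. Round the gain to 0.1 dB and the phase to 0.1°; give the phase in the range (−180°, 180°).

8.2 dB, -90.0°

At s = jω = j2:
quadratic: (j2)² + 1.56·j2 + 4 = 0 + j3.12 → |·| ≈ 3.12, ∠ ≈ 90.00°
|G| = 8 / 3.12 ≈ 2.5641
Gain = 20 log₁₀(2.5641) ≈ 8.18 dB
∠G = 0.00° − 90.00° = -90.00°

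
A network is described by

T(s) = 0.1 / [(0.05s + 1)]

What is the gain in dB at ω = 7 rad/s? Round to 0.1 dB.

-20.5 dB

At ω = 7 rad/s:
pole (1 + j7·0.05) = 1 + j0.35 → |·| ≈ 1.0595, ∠ ≈ 19.29°
|T| = 0.1 · 1 / (1.0595) ≈ 0.094384
Gain = 20 log₁₀(0.094384) ≈ -20.50 dB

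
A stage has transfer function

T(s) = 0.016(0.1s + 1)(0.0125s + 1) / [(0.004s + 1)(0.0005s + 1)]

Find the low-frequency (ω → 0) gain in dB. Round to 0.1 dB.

-35.9 dB

T(0) = 0.016 · 1 / 1 = 0.016
20 log₁₀(0.016) ≈ -35.92 dB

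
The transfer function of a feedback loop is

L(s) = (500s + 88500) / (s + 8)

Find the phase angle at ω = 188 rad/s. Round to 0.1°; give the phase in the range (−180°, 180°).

Substitute s = j188:
Numerator: 500(j188) + 88500 = 88500 + j94000
Denominator: (j188) + 8 = 8 + j188
|N| = √(88500² + 94000²) ≈ 1.2911e+05, ∠N ≈ 46.73°
|D| = √(8² + 188²) ≈ 188.17, ∠D ≈ 87.56°
∠L = 46.73° − 87.56° = -40.83°

-40.8°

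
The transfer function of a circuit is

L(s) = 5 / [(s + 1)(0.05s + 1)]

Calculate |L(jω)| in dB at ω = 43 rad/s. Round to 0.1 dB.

-26.2 dB

At ω = 43 rad/s:
pole (1 + j43·1) = 1 + j43 → |·| ≈ 43.012, ∠ ≈ 88.67°
pole (1 + j43·0.05) = 1 + j2.15 → |·| ≈ 2.3712, ∠ ≈ 65.06°
|L| = 5 · 1 / (43.012 · 2.3712) ≈ 0.049024
Gain = 20 log₁₀(0.049024) ≈ -26.19 dB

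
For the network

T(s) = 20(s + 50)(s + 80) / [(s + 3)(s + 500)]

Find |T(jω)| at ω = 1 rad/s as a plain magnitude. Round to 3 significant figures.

At s = jω = j1:
zero (s+50): 50 + j1 → |·| = √(50²+1²) = √2501 ≈ 50.01, ∠ = arctan(1/50) ≈ 1.15°
zero (s+80): 80 + j1 → |·| = √(80²+1²) = √6401 ≈ 80.006, ∠ = arctan(1/80) ≈ 0.72°
pole (s+3): 3 + j1 → |·| = √(3²+1²) = √10 ≈ 3.1623, ∠ = arctan(1/3) ≈ 18.43°
pole (s+500): 500 + j1 → |·| = √(500²+1²) = √250001 ≈ 500, ∠ = arctan(1/500) ≈ 0.11°
|T| = 20 · 4001.1 / 1581.2 ≈ 50.608

50.6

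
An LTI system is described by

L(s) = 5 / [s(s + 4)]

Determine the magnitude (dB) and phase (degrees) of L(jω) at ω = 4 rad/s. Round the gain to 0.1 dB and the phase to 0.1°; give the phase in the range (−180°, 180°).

-13.1 dB, -135.0°

At s = jω = j4:
pole (s+4): 4 + j4 → |·| = √(4²+4²) = √32 ≈ 5.6569, ∠ = arctan(4/4) ≈ 45.00°
pole at origin: |s| = 4, ∠ = 90.00° (in denominator)
|L| = 5 / 22.628 ≈ 0.22097
Gain = 20 log₁₀(0.22097) ≈ -13.11 dB
∠L = 0.00° − 135.00° = -135.00°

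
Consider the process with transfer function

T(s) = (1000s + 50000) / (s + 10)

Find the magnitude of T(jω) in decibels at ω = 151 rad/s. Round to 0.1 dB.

Substitute s = j151:
Numerator: 1000(j151) + 50000 = 50000 + j151000
Denominator: (j151) + 10 = 10 + j151
|N| = √(50000² + 151000²) ≈ 1.5906e+05, ∠N ≈ 71.68°
|D| = √(10² + 151²) ≈ 151.33, ∠D ≈ 86.21°
|T| = 1.5906e+05 / 151.33 ≈ 1051.1
Gain = 20 log₁₀(1051.1) ≈ 60.43 dB

60.4 dB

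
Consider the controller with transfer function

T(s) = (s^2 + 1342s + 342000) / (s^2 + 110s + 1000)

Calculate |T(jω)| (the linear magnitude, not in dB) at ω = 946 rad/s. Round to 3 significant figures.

Substitute s = j946:
Numerator: (j946)^2 + 1342(j946) + 342000 = -552916 + j1269532
Denominator: (j946)^2 + 110(j946) + 1000 = -893916 + j104060
|N| = √(552916² + 1269532²) ≈ 1.3847e+06, ∠N ≈ 113.53°
|D| = √(893916² + 104060²) ≈ 8.9995e+05, ∠D ≈ 173.36°
|T| = 1.3847e+06 / 8.9995e+05 ≈ 1.5386

1.54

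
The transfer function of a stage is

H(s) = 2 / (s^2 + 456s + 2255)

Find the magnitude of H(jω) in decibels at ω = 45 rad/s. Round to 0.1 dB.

Substitute s = j45:
Numerator: 2 = 2 + j0
Denominator: (j45)^2 + 456(j45) + 2255 = 230 + j20520
|N| = √(2² + 0²) ≈ 2, ∠N ≈ 0.00°
|D| = √(230² + 20520²) ≈ 20521, ∠D ≈ 89.36°
|H| = 2 / 20521 ≈ 9.7461e-05
Gain = 20 log₁₀(9.7461e-05) ≈ -80.22 dB

-80.2 dB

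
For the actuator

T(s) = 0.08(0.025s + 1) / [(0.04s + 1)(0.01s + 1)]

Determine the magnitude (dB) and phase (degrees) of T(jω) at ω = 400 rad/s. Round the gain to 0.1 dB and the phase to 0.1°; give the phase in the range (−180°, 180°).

-38.3 dB, -78.1°

At ω = 400 rad/s:
zero (1 + j400·0.025) = 1 + j10 → |·| ≈ 10.05, ∠ ≈ 84.29°
pole (1 + j400·0.04) = 1 + j16 → |·| ≈ 16.031, ∠ ≈ 86.42°
pole (1 + j400·0.01) = 1 + j4 → |·| ≈ 4.1231, ∠ ≈ 75.96°
|T| = 0.08 · 10.05 / (16.031 · 4.1231) ≈ 0.012164
Gain = 20 log₁₀(0.012164) ≈ -38.30 dB
∠T = (84.29°) − (86.42° + 75.96°) = -78.09°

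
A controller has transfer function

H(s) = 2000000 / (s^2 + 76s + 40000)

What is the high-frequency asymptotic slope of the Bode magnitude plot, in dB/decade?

Each pole contributes −20 dB/decade at high frequency; each zero contributes +20 dB/decade.
Net: 0 zero(s) − 2 pole(s) → -40 dB/decade.

-40 dB/decade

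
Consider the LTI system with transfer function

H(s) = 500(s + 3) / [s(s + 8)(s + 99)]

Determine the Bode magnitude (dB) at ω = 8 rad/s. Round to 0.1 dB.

-6.5 dB

At s = jω = j8:
zero (s+3): 3 + j8 → |·| = √(3²+8²) = √73 ≈ 8.544, ∠ = arctan(8/3) ≈ 69.44°
pole (s+8): 8 + j8 → |·| = √(8²+8²) = √128 ≈ 11.314, ∠ = arctan(8/8) ≈ 45.00°
pole (s+99): 99 + j8 → |·| = √(99²+8²) = √9865 ≈ 99.323, ∠ = arctan(8/99) ≈ 4.62°
pole at origin: |s| = 8, ∠ = 90.00° (in denominator)
|H| = 500 · 8.544 / 8989.9 ≈ 0.4752
Gain = 20 log₁₀(0.4752) ≈ -6.46 dB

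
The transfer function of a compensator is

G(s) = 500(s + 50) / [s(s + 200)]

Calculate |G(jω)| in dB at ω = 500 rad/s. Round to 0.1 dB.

-0.6 dB

At s = jω = j500:
zero (s+50): 50 + j500 → |·| = √(50²+500²) = √252500 ≈ 502.49, ∠ = arctan(500/50) ≈ 84.29°
pole (s+200): 200 + j500 → |·| = √(200²+500²) = √290000 ≈ 538.52, ∠ = arctan(500/200) ≈ 68.20°
pole at origin: |s| = 500, ∠ = 90.00° (in denominator)
|G| = 500 · 502.49 / 2.6926e+05 ≈ 0.93309
Gain = 20 log₁₀(0.93309) ≈ -0.60 dB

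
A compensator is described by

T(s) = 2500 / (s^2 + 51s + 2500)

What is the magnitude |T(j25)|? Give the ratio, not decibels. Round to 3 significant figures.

1.10

At s = jω = j25:
quadratic: (j25)² + 51·j25 + 2500 = 1875 + j1275 → |·| ≈ 2267.4, ∠ ≈ 34.22°
|T| = 2500 / 2267.4 ≈ 1.1026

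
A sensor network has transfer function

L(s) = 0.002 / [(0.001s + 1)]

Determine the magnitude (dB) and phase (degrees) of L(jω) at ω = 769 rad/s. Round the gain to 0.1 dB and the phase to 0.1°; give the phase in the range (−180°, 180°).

At ω = 769 rad/s:
pole (1 + j769·0.001) = 1 + j0.769 → |·| ≈ 1.2615, ∠ ≈ 37.56°
|L| = 0.002 · 1 / (1.2615) ≈ 0.0015854
Gain = 20 log₁₀(0.0015854) ≈ -56.00 dB
∠L = (0°) − (37.56°) = -37.56°

-56.0 dB, -37.6°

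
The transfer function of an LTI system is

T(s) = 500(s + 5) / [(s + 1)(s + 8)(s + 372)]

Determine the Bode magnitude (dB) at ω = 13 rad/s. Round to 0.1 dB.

-20.5 dB

At s = jω = j13:
zero (s+5): 5 + j13 → |·| = √(5²+13²) = √194 ≈ 13.928, ∠ = arctan(13/5) ≈ 68.96°
pole (s+1): 1 + j13 → |·| = √(1²+13²) = √170 ≈ 13.038, ∠ = arctan(13/1) ≈ 85.60°
pole (s+8): 8 + j13 → |·| = √(8²+13²) = √233 ≈ 15.264, ∠ = arctan(13/8) ≈ 58.39°
pole (s+372): 372 + j13 → |·| = √(372²+13²) = √138553 ≈ 372.23, ∠ = arctan(13/372) ≈ 2.00°
|T| = 500 · 13.928 / 74078 ≈ 0.094009
Gain = 20 log₁₀(0.094009) ≈ -20.54 dB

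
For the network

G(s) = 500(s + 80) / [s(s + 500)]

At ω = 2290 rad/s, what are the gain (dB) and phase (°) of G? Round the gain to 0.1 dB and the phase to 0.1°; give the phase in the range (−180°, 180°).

At s = jω = j2290:
zero (s+80): 80 + j2290 → |·| = √(80²+2290²) = √5250500 ≈ 2291.4, ∠ = arctan(2290/80) ≈ 88.00°
pole (s+500): 500 + j2290 → |·| = √(500²+2290²) = √5494100 ≈ 2343.9, ∠ = arctan(2290/500) ≈ 77.68°
pole at origin: |s| = 2290, ∠ = 90.00° (in denominator)
|G| = 500 · 2291.4 / 5.3675e+06 ≈ 0.21345
Gain = 20 log₁₀(0.21345) ≈ -13.41 dB
∠G = 88.00° − 167.68° = -79.68°

-13.4 dB, -79.7°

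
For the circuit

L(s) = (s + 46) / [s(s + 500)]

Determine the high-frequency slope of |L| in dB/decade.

Each pole contributes −20 dB/decade at high frequency; each zero contributes +20 dB/decade.
Net: 1 zero(s) − 2 pole(s) → -20 dB/decade.

-20 dB/decade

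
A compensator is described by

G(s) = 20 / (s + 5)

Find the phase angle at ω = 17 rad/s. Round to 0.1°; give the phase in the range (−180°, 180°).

-73.6°

Substitute s = j17:
Numerator: 20 = 20 + j0
Denominator: (j17) + 5 = 5 + j17
|N| = √(20² + 0²) ≈ 20, ∠N ≈ 0.00°
|D| = √(5² + 17²) ≈ 17.72, ∠D ≈ 73.61°
∠G = 0.00° − 73.61° = -73.61°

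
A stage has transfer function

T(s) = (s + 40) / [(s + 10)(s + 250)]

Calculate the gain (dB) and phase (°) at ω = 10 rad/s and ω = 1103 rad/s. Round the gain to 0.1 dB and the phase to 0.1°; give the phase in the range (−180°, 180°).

At s = jω = j10:
zero (s+40): 40 + j10 → |·| = √(40²+10²) = √1700 ≈ 41.231, ∠ = arctan(10/40) ≈ 14.04°
pole (s+10): 10 + j10 → |·| = √(10²+10²) = √200 ≈ 14.142, ∠ = arctan(10/10) ≈ 45.00°
pole (s+250): 250 + j10 → |·| = √(250²+10²) = √62600 ≈ 250.2, ∠ = arctan(10/250) ≈ 2.29°
|T| = 1 · 41.231 / 3538.3 ≈ 0.011653
Gain = 20 log₁₀(0.011653) ≈ -38.67 dB
∠T = 14.04° − 47.29° = -33.25°

At s = jω = j1103:
zero (s+40): 40 + j1103 → |·| = √(40²+1103²) = √1218209 ≈ 1103.7, ∠ = arctan(1103/40) ≈ 87.92°
pole (s+10): 10 + j1103 → |·| = √(10²+1103²) = √1216709 ≈ 1103, ∠ = arctan(1103/10) ≈ 89.48°
pole (s+250): 250 + j1103 → |·| = √(250²+1103²) = √1279109 ≈ 1131, ∠ = arctan(1103/250) ≈ 77.23°
|T| = 1 · 1103.7 / 1.2475e+06 ≈ 0.00088473
Gain = 20 log₁₀(0.00088473) ≈ -61.06 dB
∠T = 87.92° − 166.71° = -78.79°

ω = 10: -38.7 dB, -33.3°; ω = 1103: -61.1 dB, -78.8°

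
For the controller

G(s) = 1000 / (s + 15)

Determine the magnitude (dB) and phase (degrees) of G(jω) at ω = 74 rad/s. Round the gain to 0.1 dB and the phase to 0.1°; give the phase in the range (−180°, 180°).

At s = jω = j74:
pole (s+15): 15 + j74 → |·| = √(15²+74²) = √5701 ≈ 75.505, ∠ = arctan(74/15) ≈ 78.54°
|G| = 1000 / 75.505 ≈ 13.244
Gain = 20 log₁₀(13.244) ≈ 22.44 dB
∠G = 0.00° − 78.54° = -78.54°

22.4 dB, -78.5°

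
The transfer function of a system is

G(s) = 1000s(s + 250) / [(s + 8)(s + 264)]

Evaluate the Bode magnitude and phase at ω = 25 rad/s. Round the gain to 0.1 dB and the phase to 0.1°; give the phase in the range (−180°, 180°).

59.1 dB, 18.0°

At s = jω = j25:
zero (s+250): 250 + j25 → |·| = √(250²+25²) = √63125 ≈ 251.25, ∠ = arctan(25/250) ≈ 5.71°
zero at origin: s = j25 → |·| = 25, ∠ = 90.00°
pole (s+8): 8 + j25 → |·| = √(8²+25²) = √689 ≈ 26.249, ∠ = arctan(25/8) ≈ 72.26°
pole (s+264): 264 + j25 → |·| = √(264²+25²) = √70321 ≈ 265.18, ∠ = arctan(25/264) ≈ 5.41°
|G| = 1000 · 6281.2 / 6960.7 ≈ 902.38
Gain = 20 log₁₀(902.38) ≈ 59.11 dB
∠G = 95.71° − 77.67° = 18.04°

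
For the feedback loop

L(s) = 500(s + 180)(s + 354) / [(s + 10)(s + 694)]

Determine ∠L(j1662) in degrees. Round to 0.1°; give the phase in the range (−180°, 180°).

4.8°

At s = jω = j1662:
zero (s+180): 180 + j1662 → |·| = √(180²+1662²) = √2794644 ≈ 1671.7, ∠ = arctan(1662/180) ≈ 83.82°
zero (s+354): 354 + j1662 → |·| = √(354²+1662²) = √2887560 ≈ 1699.3, ∠ = arctan(1662/354) ≈ 77.98°
pole (s+10): 10 + j1662 → |·| = √(10²+1662²) = √2762344 ≈ 1662, ∠ = arctan(1662/10) ≈ 89.66°
pole (s+694): 694 + j1662 → |·| = √(694²+1662²) = √3243880 ≈ 1801.1, ∠ = arctan(1662/694) ≈ 67.34°
∠L = 161.80° − 157.00° = 4.80°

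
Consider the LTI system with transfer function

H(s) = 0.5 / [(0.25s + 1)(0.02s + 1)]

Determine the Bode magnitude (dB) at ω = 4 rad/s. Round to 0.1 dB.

-9.1 dB

At ω = 4 rad/s:
pole (1 + j4·0.25) = 1 + j1 → |·| ≈ 1.4142, ∠ ≈ 45.00°
pole (1 + j4·0.02) = 1 + j0.08 → |·| ≈ 1.0032, ∠ ≈ 4.57°
|H| = 0.5 · 1 / (1.4142 · 1.0032) ≈ 0.35243
Gain = 20 log₁₀(0.35243) ≈ -9.06 dB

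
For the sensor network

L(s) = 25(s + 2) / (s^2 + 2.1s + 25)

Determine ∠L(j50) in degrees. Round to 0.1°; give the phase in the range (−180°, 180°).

-89.9°

At s = jω = j50:
zero (s+2): 2 + j50 → |·| = √(2²+50²) = √2504 ≈ 50.04, ∠ = arctan(50/2) ≈ 87.71°
quadratic: (j50)² + 2.1·j50 + 25 = -2475 + j105 → |·| ≈ 2477.2, ∠ ≈ 177.57°
∠L = 87.71° − 177.57° = -89.86°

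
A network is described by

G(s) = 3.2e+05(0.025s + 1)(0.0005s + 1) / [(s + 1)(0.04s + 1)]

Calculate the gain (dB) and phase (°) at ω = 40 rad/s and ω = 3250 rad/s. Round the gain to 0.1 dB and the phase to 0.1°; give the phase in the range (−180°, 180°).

At ω = 40 rad/s:
zero (1 + j40·0.025) = 1 + j1 → |·| ≈ 1.4142, ∠ ≈ 45.00°
zero (1 + j40·0.0005) = 1 + j0.02 → |·| ≈ 1.0002, ∠ ≈ 1.15°
pole (1 + j40·1) = 1 + j40 → |·| ≈ 40.012, ∠ ≈ 88.57°
pole (1 + j40·0.04) = 1 + j1.6 → |·| ≈ 1.8868, ∠ ≈ 57.99°
|G| = 3.2e+05 · 1.4142 · 1.0002 / (40.012 · 1.8868) ≈ 5995.6
Gain = 20 log₁₀(5995.6) ≈ 75.56 dB
∠G = (45.00° + 1.15°) − (88.57° + 57.99°) = -100.41°

At ω = 3250 rad/s:
zero (1 + j3250·0.025) = 1 + j81.25 → |·| ≈ 81.256, ∠ ≈ 89.29°
zero (1 + j3250·0.0005) = 1 + j1.625 → |·| ≈ 1.908, ∠ ≈ 58.39°
pole (1 + j3250·1) = 1 + j3250 → |·| ≈ 3250, ∠ ≈ 89.98°
pole (1 + j3250·0.04) = 1 + j130 → |·| ≈ 130, ∠ ≈ 89.56°
|G| = 3.2e+05 · 81.256 · 1.908 / (3250 · 130) ≈ 117.42
Gain = 20 log₁₀(117.42) ≈ 41.39 dB
∠G = (89.29° + 58.39°) − (89.98° + 89.56°) = -31.86°

ω = 40: 75.6 dB, -100.4°; ω = 3250: 41.4 dB, -31.9°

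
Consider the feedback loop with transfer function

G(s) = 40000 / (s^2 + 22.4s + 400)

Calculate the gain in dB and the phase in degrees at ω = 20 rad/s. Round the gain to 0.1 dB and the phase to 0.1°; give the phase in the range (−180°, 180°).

At s = jω = j20:
quadratic: (j20)² + 22.4·j20 + 400 = 0 + j448 → |·| ≈ 448, ∠ ≈ 90.00°
|G| = 40000 / 448 ≈ 89.286
Gain = 20 log₁₀(89.286) ≈ 39.02 dB
∠G = 0.00° − 90.00° = -90.00°

39.0 dB, -90.0°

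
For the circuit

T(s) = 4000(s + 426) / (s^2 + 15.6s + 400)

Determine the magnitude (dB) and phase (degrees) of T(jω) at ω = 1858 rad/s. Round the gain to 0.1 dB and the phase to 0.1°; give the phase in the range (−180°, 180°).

6.9 dB, -102.4°

At s = jω = j1858:
zero (s+426): 426 + j1858 → |·| = √(426²+1858²) = √3633640 ≈ 1906.2, ∠ = arctan(1858/426) ≈ 77.09°
quadratic: (j1858)² + 15.6·j1858 + 400 = -3451764 + j28984.8 → |·| ≈ 3.4519e+06, ∠ ≈ 179.52°
|T| = 4000 · 1906.2 / 3.4519e+06 ≈ 2.2089
Gain = 20 log₁₀(2.2089) ≈ 6.88 dB
∠T = 77.09° − 179.52° = -102.43°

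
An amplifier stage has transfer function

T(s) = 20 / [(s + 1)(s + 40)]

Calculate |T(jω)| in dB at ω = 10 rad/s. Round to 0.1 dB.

At s = jω = j10:
pole (s+1): 1 + j10 → |·| = √(1²+10²) = √101 ≈ 10.05, ∠ = arctan(10/1) ≈ 84.29°
pole (s+40): 40 + j10 → |·| = √(40²+10²) = √1700 ≈ 41.231, ∠ = arctan(10/40) ≈ 14.04°
|T| = 20 / 414.37 ≈ 0.048266
Gain = 20 log₁₀(0.048266) ≈ -26.33 dB

-26.3 dB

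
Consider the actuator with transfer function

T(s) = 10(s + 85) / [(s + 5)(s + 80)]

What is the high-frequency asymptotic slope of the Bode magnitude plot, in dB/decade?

Each pole contributes −20 dB/decade at high frequency; each zero contributes +20 dB/decade.
Net: 1 zero(s) − 2 pole(s) → -20 dB/decade.

-20 dB/decade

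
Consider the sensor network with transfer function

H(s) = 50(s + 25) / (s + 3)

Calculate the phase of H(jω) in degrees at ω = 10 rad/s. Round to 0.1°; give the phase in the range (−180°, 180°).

At s = jω = j10:
zero (s+25): 25 + j10 → |·| = √(25²+10²) = √725 ≈ 26.926, ∠ = arctan(10/25) ≈ 21.80°
pole (s+3): 3 + j10 → |·| = √(3²+10²) = √109 ≈ 10.44, ∠ = arctan(10/3) ≈ 73.30°
∠H = 21.80° − 73.30° = -51.50°

-51.5°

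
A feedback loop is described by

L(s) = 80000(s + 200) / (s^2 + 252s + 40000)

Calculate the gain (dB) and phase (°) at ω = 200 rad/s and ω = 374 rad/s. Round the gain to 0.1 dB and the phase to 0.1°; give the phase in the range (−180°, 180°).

ω = 200: 53.0 dB, -45.0°; ω = 374: 47.9 dB, -74.8°

At s = jω = j200:
zero (s+200): 200 + j200 → |·| = √(200²+200²) = √80000 ≈ 282.84, ∠ = arctan(200/200) ≈ 45.00°
quadratic: (j200)² + 252·j200 + 40000 = 0 + j50400 → |·| ≈ 50400, ∠ ≈ 90.00°
|L| = 80000 · 282.84 / 50400 ≈ 448.95
Gain = 20 log₁₀(448.95) ≈ 53.04 dB
∠L = 45.00° − 90.00° = -45.00°

At s = jω = j374:
zero (s+200): 200 + j374 → |·| = √(200²+374²) = √179876 ≈ 424.12, ∠ = arctan(374/200) ≈ 61.86°
quadratic: (j374)² + 252·j374 + 40000 = -99876 + j94248 → |·| ≈ 1.3732e+05, ∠ ≈ 136.66°
|L| = 80000 · 424.12 / 1.3732e+05 ≈ 247.08
Gain = 20 log₁₀(247.08) ≈ 47.86 dB
∠L = 61.86° − 136.66° = -74.80°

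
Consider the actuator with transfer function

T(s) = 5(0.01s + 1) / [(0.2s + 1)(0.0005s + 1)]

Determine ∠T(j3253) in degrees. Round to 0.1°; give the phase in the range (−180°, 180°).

At ω = 3253 rad/s:
zero (1 + j3253·0.01) = 1 + j32.53 → |·| ≈ 32.545, ∠ ≈ 88.24°
pole (1 + j3253·0.2) = 1 + j650.6 → |·| ≈ 650.6, ∠ ≈ 89.91°
pole (1 + j3253·0.0005) = 1 + j1.6265 → |·| ≈ 1.9093, ∠ ≈ 58.42°
∠T = (88.24°) − (89.91° + 58.42°) = -60.09°

-60.1°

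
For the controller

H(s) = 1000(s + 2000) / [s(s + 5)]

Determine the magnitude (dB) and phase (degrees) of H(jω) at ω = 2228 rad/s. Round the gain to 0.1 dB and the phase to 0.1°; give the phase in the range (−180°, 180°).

At s = jω = j2228:
zero (s+2000): 2000 + j2228 → |·| = √(2000²+2228²) = √8963984 ≈ 2994, ∠ = arctan(2228/2000) ≈ 48.09°
pole (s+5): 5 + j2228 → |·| = √(5²+2228²) = √4964009 ≈ 2228, ∠ = arctan(2228/5) ≈ 89.87°
pole at origin: |s| = 2228, ∠ = 90.00° (in denominator)
|H| = 1000 · 2994 / 4.964e+06 ≈ 0.60314
Gain = 20 log₁₀(0.60314) ≈ -4.39 dB
∠H = 48.09° − 179.87° = -131.78°

-4.4 dB, -131.8°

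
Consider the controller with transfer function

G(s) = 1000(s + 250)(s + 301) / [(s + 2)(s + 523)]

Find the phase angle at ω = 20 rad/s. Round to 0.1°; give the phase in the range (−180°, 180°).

At s = jω = j20:
zero (s+250): 250 + j20 → |·| = √(250²+20²) = √62900 ≈ 250.8, ∠ = arctan(20/250) ≈ 4.57°
zero (s+301): 301 + j20 → |·| = √(301²+20²) = √91001 ≈ 301.66, ∠ = arctan(20/301) ≈ 3.80°
pole (s+2): 2 + j20 → |·| = √(2²+20²) = √404 ≈ 20.1, ∠ = arctan(20/2) ≈ 84.29°
pole (s+523): 523 + j20 → |·| = √(523²+20²) = √273929 ≈ 523.38, ∠ = arctan(20/523) ≈ 2.19°
∠G = 8.37° − 86.48° = -78.11°

-78.1°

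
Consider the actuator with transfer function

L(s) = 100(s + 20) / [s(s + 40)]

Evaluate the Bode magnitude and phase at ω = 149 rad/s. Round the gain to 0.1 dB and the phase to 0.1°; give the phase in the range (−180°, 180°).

-3.7 dB, -82.6°

At s = jω = j149:
zero (s+20): 20 + j149 → |·| = √(20²+149²) = √22601 ≈ 150.34, ∠ = arctan(149/20) ≈ 82.35°
pole (s+40): 40 + j149 → |·| = √(40²+149²) = √23801 ≈ 154.28, ∠ = arctan(149/40) ≈ 74.97°
pole at origin: |s| = 149, ∠ = 90.00° (in denominator)
|L| = 100 · 150.34 / 22988 ≈ 0.65399
Gain = 20 log₁₀(0.65399) ≈ -3.69 dB
∠L = 82.35° − 164.97° = -82.62°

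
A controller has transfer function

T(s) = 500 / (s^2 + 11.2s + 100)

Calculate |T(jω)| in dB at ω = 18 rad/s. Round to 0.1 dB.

4.4 dB

At s = jω = j18:
quadratic: (j18)² + 11.2·j18 + 100 = -224 + j201.6 → |·| ≈ 301.36, ∠ ≈ 138.01°
|T| = 500 / 301.36 ≈ 1.6591
Gain = 20 log₁₀(1.6591) ≈ 4.40 dB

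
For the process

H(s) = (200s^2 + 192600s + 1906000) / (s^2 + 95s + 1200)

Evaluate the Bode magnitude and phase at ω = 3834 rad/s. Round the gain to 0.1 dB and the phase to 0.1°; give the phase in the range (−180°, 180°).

Substitute s = j3834:
Numerator: 200(j3834)^2 + 192600(j3834) + 1906000 = -2938005200 + j738428400
Denominator: (j3834)^2 + 95(j3834) + 1200 = -14698356 + j364230
|N| = √(2938005200² + 738428400²) ≈ 3.0294e+09, ∠N ≈ 165.89°
|D| = √(14698356² + 364230²) ≈ 1.4703e+07, ∠D ≈ 178.58°
|H| = 3.0294e+09 / 1.4703e+07 ≈ 206.04
Gain = 20 log₁₀(206.04) ≈ 46.28 dB
∠H = 165.89° − 178.58° = -12.69°

46.3 dB, -12.7°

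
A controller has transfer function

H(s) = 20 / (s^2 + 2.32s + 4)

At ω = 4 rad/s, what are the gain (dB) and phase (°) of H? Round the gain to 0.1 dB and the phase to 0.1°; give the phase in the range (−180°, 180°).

At s = jω = j4:
quadratic: (j4)² + 2.32·j4 + 4 = -12 + j9.28 → |·| ≈ 15.17, ∠ ≈ 142.28°
|H| = 20 / 15.17 ≈ 1.3184
Gain = 20 log₁₀(1.3184) ≈ 2.40 dB
∠H = 0.00° − 142.28° = -142.28°

2.4 dB, -142.3°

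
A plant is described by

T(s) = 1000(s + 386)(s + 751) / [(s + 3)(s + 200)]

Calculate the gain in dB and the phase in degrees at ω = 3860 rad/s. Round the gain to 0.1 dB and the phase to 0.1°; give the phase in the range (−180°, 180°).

At s = jω = j3860:
zero (s+386): 386 + j3860 → |·| = √(386²+3860²) = √15048596 ≈ 3879.3, ∠ = arctan(3860/386) ≈ 84.29°
zero (s+751): 751 + j3860 → |·| = √(751²+3860²) = √15463601 ≈ 3932.4, ∠ = arctan(3860/751) ≈ 78.99°
pole (s+3): 3 + j3860 → |·| = √(3²+3860²) = √14899609 ≈ 3860, ∠ = arctan(3860/3) ≈ 89.96°
pole (s+200): 200 + j3860 → |·| = √(200²+3860²) = √14939600 ≈ 3865.2, ∠ = arctan(3860/200) ≈ 87.03°
|T| = 1000 · 1.5255e+07 / 1.492e+07 ≈ 1022.5
Gain = 20 log₁₀(1022.5) ≈ 60.19 dB
∠T = 163.28° − 176.99° = -13.71°

60.2 dB, -13.7°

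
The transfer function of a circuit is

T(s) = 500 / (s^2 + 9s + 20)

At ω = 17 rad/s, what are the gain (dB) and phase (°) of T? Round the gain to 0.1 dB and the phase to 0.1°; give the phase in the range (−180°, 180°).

4.2 dB, -150.4°

Substitute s = j17:
Numerator: 500 = 500 + j0
Denominator: (j17)^2 + 9(j17) + 20 = -269 + j153
|N| = √(500² + 0²) ≈ 500, ∠N ≈ 0.00°
|D| = √(269² + 153²) ≈ 309.47, ∠D ≈ 150.37°
|T| = 500 / 309.47 ≈ 1.6157
Gain = 20 log₁₀(1.6157) ≈ 4.17 dB
∠T = 0.00° − 150.37° = -150.37°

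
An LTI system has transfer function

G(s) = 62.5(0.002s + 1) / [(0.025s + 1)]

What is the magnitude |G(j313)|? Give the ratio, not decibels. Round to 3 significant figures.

9.35

At ω = 313 rad/s:
zero (1 + j313·0.002) = 1 + j0.626 → |·| ≈ 1.1798, ∠ ≈ 32.05°
pole (1 + j313·0.025) = 1 + j7.825 → |·| ≈ 7.8886, ∠ ≈ 82.72°
|G| = 62.5 · 1.1798 / (7.8886) ≈ 9.3473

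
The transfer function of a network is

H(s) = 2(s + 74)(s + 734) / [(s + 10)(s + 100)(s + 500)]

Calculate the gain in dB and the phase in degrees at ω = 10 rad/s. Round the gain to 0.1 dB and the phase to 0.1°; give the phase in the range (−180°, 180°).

At s = jω = j10:
zero (s+74): 74 + j10 → |·| = √(74²+10²) = √5576 ≈ 74.673, ∠ = arctan(10/74) ≈ 7.70°
zero (s+734): 734 + j10 → |·| = √(734²+10²) = √538856 ≈ 734.07, ∠ = arctan(10/734) ≈ 0.78°
pole (s+10): 10 + j10 → |·| = √(10²+10²) = √200 ≈ 14.142, ∠ = arctan(10/10) ≈ 45.00°
pole (s+100): 100 + j10 → |·| = √(100²+10²) = √10100 ≈ 100.5, ∠ = arctan(10/100) ≈ 5.71°
pole (s+500): 500 + j10 → |·| = √(500²+10²) = √250100 ≈ 500.1, ∠ = arctan(10/500) ≈ 1.15°
|H| = 2 · 54815 / 7.1078e+05 ≈ 0.15424
Gain = 20 log₁₀(0.15424) ≈ -16.24 dB
∠H = 8.48° − 51.86° = -43.38°

-16.2 dB, -43.4°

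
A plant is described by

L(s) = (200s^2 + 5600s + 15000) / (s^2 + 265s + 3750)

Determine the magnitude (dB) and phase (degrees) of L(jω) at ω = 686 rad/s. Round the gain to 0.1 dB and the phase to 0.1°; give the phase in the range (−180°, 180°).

45.5 dB, 18.9°

Substitute s = j686:
Numerator: 200(j686)^2 + 5600(j686) + 15000 = -94104200 + j3841600
Denominator: (j686)^2 + 265(j686) + 3750 = -466846 + j181790
|N| = √(94104200² + 3841600²) ≈ 9.4183e+07, ∠N ≈ 177.66°
|D| = √(466846² + 181790²) ≈ 5.0099e+05, ∠D ≈ 158.72°
|L| = 9.4183e+07 / 5.0099e+05 ≈ 187.99
Gain = 20 log₁₀(187.99) ≈ 45.48 dB
∠L = 177.66° − 158.72° = 18.94°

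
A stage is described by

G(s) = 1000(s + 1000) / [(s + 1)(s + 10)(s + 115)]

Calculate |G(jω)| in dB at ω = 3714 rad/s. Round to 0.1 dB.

-82.5 dB

At s = jω = j3714:
zero (s+1000): 1000 + j3714 → |·| = √(1000²+3714²) = √14793796 ≈ 3846.3, ∠ = arctan(3714/1000) ≈ 74.93°
pole (s+1): 1 + j3714 → |·| = √(1²+3714²) = √13793797 ≈ 3714, ∠ = arctan(3714/1) ≈ 89.98°
pole (s+10): 10 + j3714 → |·| = √(10²+3714²) = √13793896 ≈ 3714, ∠ = arctan(3714/10) ≈ 89.85°
pole (s+115): 115 + j3714 → |·| = √(115²+3714²) = √13807021 ≈ 3715.8, ∠ = arctan(3714/115) ≈ 88.23°
|G| = 1000 · 3846.3 / 5.1255e+10 ≈ 7.5042e-05
Gain = 20 log₁₀(7.5042e-05) ≈ -82.49 dB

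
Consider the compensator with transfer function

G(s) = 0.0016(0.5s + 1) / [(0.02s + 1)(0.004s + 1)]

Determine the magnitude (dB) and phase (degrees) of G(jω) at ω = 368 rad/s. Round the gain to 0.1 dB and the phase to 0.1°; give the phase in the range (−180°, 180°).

-33.0 dB, -48.4°

At ω = 368 rad/s:
zero (1 + j368·0.5) = 1 + j184 → |·| ≈ 184, ∠ ≈ 89.69°
pole (1 + j368·0.02) = 1 + j7.36 → |·| ≈ 7.4276, ∠ ≈ 82.26°
pole (1 + j368·0.004) = 1 + j1.472 → |·| ≈ 1.7795, ∠ ≈ 55.81°
|G| = 0.0016 · 184 / (7.4276 · 1.7795) ≈ 0.022274
Gain = 20 log₁₀(0.022274) ≈ -33.04 dB
∠G = (89.69°) − (82.26° + 55.81°) = -48.38°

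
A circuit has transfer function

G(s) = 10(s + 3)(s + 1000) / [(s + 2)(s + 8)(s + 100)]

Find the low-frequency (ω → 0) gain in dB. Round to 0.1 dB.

G(0) = 10·3·1000 / (2·8·100) = 18.75
20 log₁₀(18.75) ≈ 25.46 dB

25.5 dB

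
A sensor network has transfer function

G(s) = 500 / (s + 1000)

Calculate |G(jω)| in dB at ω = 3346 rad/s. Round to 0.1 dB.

-16.9 dB

Substitute s = j3346:
Numerator: 500 = 500 + j0
Denominator: (j3346) + 1000 = 1000 + j3346
|N| = √(500² + 0²) ≈ 500, ∠N ≈ 0.00°
|D| = √(1000² + 3346²) ≈ 3492.2, ∠D ≈ 73.36°
|G| = 500 / 3492.2 ≈ 0.14318
Gain = 20 log₁₀(0.14318) ≈ -16.88 dB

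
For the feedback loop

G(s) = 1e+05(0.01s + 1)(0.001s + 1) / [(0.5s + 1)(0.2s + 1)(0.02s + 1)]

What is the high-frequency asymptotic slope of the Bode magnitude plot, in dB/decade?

Each pole contributes −20 dB/decade at high frequency; each zero contributes +20 dB/decade.
Net: 2 zero(s) − 3 pole(s) → -20 dB/decade.

-20 dB/decade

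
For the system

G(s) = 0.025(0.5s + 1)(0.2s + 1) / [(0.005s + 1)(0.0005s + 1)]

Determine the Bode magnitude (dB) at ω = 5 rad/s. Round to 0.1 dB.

At ω = 5 rad/s:
zero (1 + j5·0.5) = 1 + j2.5 → |·| ≈ 2.6926, ∠ ≈ 68.20°
zero (1 + j5·0.2) = 1 + j1 → |·| ≈ 1.4142, ∠ ≈ 45.00°
pole (1 + j5·0.005) = 1 + j0.025 → |·| ≈ 1.0003, ∠ ≈ 1.43°
pole (1 + j5·0.0005) = 1 + j0.0025 → |·| ≈ 1, ∠ ≈ 0.14°
|G| = 0.025 · 2.6926 · 1.4142 / (1.0003 · 1) ≈ 0.095168
Gain = 20 log₁₀(0.095168) ≈ -20.43 dB

-20.4 dB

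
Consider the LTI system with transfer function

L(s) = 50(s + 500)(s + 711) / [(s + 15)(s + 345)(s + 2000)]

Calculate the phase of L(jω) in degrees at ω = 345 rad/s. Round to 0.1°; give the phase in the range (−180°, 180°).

At s = jω = j345:
zero (s+500): 500 + j345 → |·| = √(500²+345²) = √369025 ≈ 607.47, ∠ = arctan(345/500) ≈ 34.61°
zero (s+711): 711 + j345 → |·| = √(711²+345²) = √624546 ≈ 790.28, ∠ = arctan(345/711) ≈ 25.88°
pole (s+15): 15 + j345 → |·| = √(15²+345²) = √119250 ≈ 345.33, ∠ = arctan(345/15) ≈ 87.51°
pole (s+345): 345 + j345 → |·| = √(345²+345²) = √238050 ≈ 487.9, ∠ = arctan(345/345) ≈ 45.00°
pole (s+2000): 2000 + j345 → |·| = √(2000²+345²) = √4119025 ≈ 2029.5, ∠ = arctan(345/2000) ≈ 9.79°
∠L = 60.49° − 142.30° = -81.81°

-81.8°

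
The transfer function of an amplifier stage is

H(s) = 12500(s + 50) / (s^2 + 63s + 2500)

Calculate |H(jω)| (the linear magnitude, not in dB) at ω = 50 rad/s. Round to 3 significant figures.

At s = jω = j50:
zero (s+50): 50 + j50 → |·| = √(50²+50²) = √5000 ≈ 70.711, ∠ = arctan(50/50) ≈ 45.00°
quadratic: (j50)² + 63·j50 + 2500 = 0 + j3150 → |·| ≈ 3150, ∠ ≈ 90.00°
|H| = 12500 · 70.711 / 3150 ≈ 280.6

281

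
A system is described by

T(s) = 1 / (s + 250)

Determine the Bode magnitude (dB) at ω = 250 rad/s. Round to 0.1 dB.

-51.0 dB

Substitute s = j250:
Numerator: 1 = 1 + j0
Denominator: (j250) + 250 = 250 + j250
|N| = √(1² + 0²) ≈ 1, ∠N ≈ 0.00°
|D| = √(250² + 250²) ≈ 353.55, ∠D ≈ 45.00°
|T| = 1 / 353.55 ≈ 0.0028285
Gain = 20 log₁₀(0.0028285) ≈ -50.97 dB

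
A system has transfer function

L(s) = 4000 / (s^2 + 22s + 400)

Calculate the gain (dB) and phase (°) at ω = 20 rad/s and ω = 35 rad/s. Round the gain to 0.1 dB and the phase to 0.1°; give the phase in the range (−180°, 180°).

At s = jω = j20:
quadratic: (j20)² + 22·j20 + 400 = 0 + j440 → |·| ≈ 440, ∠ ≈ 90.00°
|L| = 4000 / 440 ≈ 9.0909
Gain = 20 log₁₀(9.0909) ≈ 19.17 dB
∠L = 0.00° − 90.00° = -90.00°

At s = jω = j35:
quadratic: (j35)² + 22·j35 + 400 = -825 + j770 → |·| ≈ 1128.5, ∠ ≈ 136.97°
|L| = 4000 / 1128.5 ≈ 3.5445
Gain = 20 log₁₀(3.5445) ≈ 10.99 dB
∠L = 0.00° − 136.97° = -136.97°

ω = 20: 19.2 dB, -90.0°; ω = 35: 11.0 dB, -137.0°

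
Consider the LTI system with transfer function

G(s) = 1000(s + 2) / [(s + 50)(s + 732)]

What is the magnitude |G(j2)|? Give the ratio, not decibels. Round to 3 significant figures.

At s = jω = j2:
zero (s+2): 2 + j2 → |·| = √(2²+2²) = √8 ≈ 2.8284, ∠ = arctan(2/2) ≈ 45.00°
pole (s+50): 50 + j2 → |·| = √(50²+2²) = √2504 ≈ 50.04, ∠ = arctan(2/50) ≈ 2.29°
pole (s+732): 732 + j2 → |·| = √(732²+2²) = √535828 ≈ 732, ∠ = arctan(2/732) ≈ 0.16°
|G| = 1000 · 2.8284 / 36629 ≈ 0.077218

0.0772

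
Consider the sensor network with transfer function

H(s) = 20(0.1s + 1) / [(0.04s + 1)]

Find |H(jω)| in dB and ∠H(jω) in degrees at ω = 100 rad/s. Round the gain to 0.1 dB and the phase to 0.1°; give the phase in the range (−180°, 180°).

At ω = 100 rad/s:
zero (1 + j100·0.1) = 1 + j10 → |·| ≈ 10.05, ∠ ≈ 84.29°
pole (1 + j100·0.04) = 1 + j4 → |·| ≈ 4.1231, ∠ ≈ 75.96°
|H| = 20 · 10.05 / (4.1231) ≈ 48.75
Gain = 20 log₁₀(48.75) ≈ 33.76 dB
∠H = (84.29°) − (75.96°) = 8.33°

33.8 dB, 8.3°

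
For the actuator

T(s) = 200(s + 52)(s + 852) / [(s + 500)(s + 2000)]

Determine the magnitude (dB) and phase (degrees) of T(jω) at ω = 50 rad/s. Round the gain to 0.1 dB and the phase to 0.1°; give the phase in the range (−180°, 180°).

At s = jω = j50:
zero (s+52): 52 + j50 → |·| = √(52²+50²) = √5204 ≈ 72.139, ∠ = arctan(50/52) ≈ 43.88°
zero (s+852): 852 + j50 → |·| = √(852²+50²) = √728404 ≈ 853.47, ∠ = arctan(50/852) ≈ 3.36°
pole (s+500): 500 + j50 → |·| = √(500²+50²) = √252500 ≈ 502.49, ∠ = arctan(50/500) ≈ 5.71°
pole (s+2000): 2000 + j50 → |·| = √(2000²+50²) = √4002500 ≈ 2000.6, ∠ = arctan(50/2000) ≈ 1.43°
|T| = 200 · 61568 / 1.0053e+06 ≈ 12.249
Gain = 20 log₁₀(12.249) ≈ 21.76 dB
∠T = 47.24° − 7.14° = 40.10°

21.8 dB, 40.1°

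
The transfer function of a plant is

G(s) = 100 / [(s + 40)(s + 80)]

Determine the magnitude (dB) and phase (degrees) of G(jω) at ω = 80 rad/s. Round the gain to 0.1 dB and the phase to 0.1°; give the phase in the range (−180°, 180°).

At s = jω = j80:
pole (s+40): 40 + j80 → |·| = √(40²+80²) = √8000 ≈ 89.443, ∠ = arctan(80/40) ≈ 63.43°
pole (s+80): 80 + j80 → |·| = √(80²+80²) = √12800 ≈ 113.14, ∠ = arctan(80/80) ≈ 45.00°
|G| = 100 / 10120 ≈ 0.0098814
Gain = 20 log₁₀(0.0098814) ≈ -40.10 dB
∠G = 0.00° − 108.43° = -108.43°

-40.1 dB, -108.4°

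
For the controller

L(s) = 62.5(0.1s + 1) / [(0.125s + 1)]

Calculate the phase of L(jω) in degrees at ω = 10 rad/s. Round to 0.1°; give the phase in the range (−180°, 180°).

At ω = 10 rad/s:
zero (1 + j10·0.1) = 1 + j1 → |·| ≈ 1.4142, ∠ ≈ 45.00°
pole (1 + j10·0.125) = 1 + j1.25 → |·| ≈ 1.6008, ∠ ≈ 51.34°
∠L = (45.00°) − (51.34°) = -6.34°

-6.3°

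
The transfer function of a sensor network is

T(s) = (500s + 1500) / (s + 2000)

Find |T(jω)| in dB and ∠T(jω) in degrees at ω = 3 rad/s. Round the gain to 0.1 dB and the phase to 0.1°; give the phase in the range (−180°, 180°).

0.5 dB, 44.9°

Substitute s = j3:
Numerator: 500(j3) + 1500 = 1500 + j1500
Denominator: (j3) + 2000 = 2000 + j3
|N| = √(1500² + 1500²) ≈ 2121.3, ∠N ≈ 45.00°
|D| = √(2000² + 3²) ≈ 2000, ∠D ≈ 0.09°
|T| = 2121.3 / 2000 ≈ 1.0607
Gain = 20 log₁₀(1.0607) ≈ 0.51 dB
∠T = 45.00° − 0.09° = 44.91°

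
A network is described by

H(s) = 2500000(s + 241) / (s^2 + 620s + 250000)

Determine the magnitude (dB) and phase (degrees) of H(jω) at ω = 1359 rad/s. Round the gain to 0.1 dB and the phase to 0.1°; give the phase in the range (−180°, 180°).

At s = jω = j1359:
zero (s+241): 241 + j1359 → |·| = √(241²+1359²) = √1904962 ≈ 1380.2, ∠ = arctan(1359/241) ≈ 79.94°
quadratic: (j1359)² + 620·j1359 + 250000 = -1596881 + j842580 → |·| ≈ 1.8055e+06, ∠ ≈ 152.18°
|H| = 2500000 · 1380.2 / 1.8055e+06 ≈ 1911.1
Gain = 20 log₁₀(1911.1) ≈ 65.63 dB
∠H = 79.94° − 152.18° = -72.24°

65.6 dB, -72.2°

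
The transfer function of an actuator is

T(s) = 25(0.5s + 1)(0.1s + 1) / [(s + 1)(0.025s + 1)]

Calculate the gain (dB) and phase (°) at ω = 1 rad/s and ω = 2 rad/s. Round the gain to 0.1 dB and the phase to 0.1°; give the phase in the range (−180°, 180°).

ω = 1: 26.0 dB, -14.2°; ω = 2: 24.1 dB, -10.0°

At ω = 1 rad/s:
zero (1 + j1·0.5) = 1 + j0.5 → |·| ≈ 1.118, ∠ ≈ 26.57°
zero (1 + j1·0.1) = 1 + j0.1 → |·| ≈ 1.005, ∠ ≈ 5.71°
pole (1 + j1·1) = 1 + j1 → |·| ≈ 1.4142, ∠ ≈ 45.00°
pole (1 + j1·0.025) = 1 + j0.025 → |·| ≈ 1.0003, ∠ ≈ 1.43°
|T| = 25 · 1.118 · 1.005 / (1.4142 · 1.0003) ≈ 19.857
Gain = 20 log₁₀(19.857) ≈ 25.96 dB
∠T = (26.57° + 5.71°) − (45.00° + 1.43°) = -14.15°

At ω = 2 rad/s:
zero (1 + j2·0.5) = 1 + j1 → |·| ≈ 1.4142, ∠ ≈ 45.00°
zero (1 + j2·0.1) = 1 + j0.2 → |·| ≈ 1.0198, ∠ ≈ 11.31°
pole (1 + j2·1) = 1 + j2 → |·| ≈ 2.2361, ∠ ≈ 63.43°
pole (1 + j2·0.025) = 1 + j0.05 → |·| ≈ 1.0012, ∠ ≈ 2.86°
|T| = 25 · 1.4142 · 1.0198 / (2.2361 · 1.0012) ≈ 16.105
Gain = 20 log₁₀(16.105) ≈ 24.14 dB
∠T = (45.00° + 11.31°) − (63.43° + 2.86°) = -9.98°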